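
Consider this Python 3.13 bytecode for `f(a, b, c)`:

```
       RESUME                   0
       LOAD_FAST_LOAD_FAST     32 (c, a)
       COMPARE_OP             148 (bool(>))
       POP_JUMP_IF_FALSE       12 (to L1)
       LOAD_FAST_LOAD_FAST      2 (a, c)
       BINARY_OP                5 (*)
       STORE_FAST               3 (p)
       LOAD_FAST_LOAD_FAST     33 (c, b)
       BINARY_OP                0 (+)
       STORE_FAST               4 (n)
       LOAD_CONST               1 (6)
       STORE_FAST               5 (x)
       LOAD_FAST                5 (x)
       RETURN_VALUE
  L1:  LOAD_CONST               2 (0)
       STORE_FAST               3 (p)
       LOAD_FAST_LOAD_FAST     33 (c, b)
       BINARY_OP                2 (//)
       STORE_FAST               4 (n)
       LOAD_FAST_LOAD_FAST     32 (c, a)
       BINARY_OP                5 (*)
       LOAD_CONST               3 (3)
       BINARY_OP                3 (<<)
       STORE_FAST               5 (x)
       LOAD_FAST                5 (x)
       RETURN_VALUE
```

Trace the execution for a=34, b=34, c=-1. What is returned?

-272

LOAD_FAST_LOAD_FAST c,a → push -1,34. Stack: [-1, 34]
COMPARE_OP bool(>) → -1 vs 34 = False. Stack: [False]
POP_JUMP_IF_FALSE → pop False; jump. Stack: []
LOAD_CONST → push 0. Stack: [0]
STORE_FAST p → p=0. Stack: []
LOAD_FAST_LOAD_FAST c,b → push -1,34. Stack: [-1, 34]
BINARY_OP // → -1 // 34 = -1. Stack: [-1]
STORE_FAST n → n=-1. Stack: []
LOAD_FAST_LOAD_FAST c,a → push -1,34. Stack: [-1, 34]
BINARY_OP * → -1 * 34 = -34. Stack: [-34]
LOAD_CONST → push 3. Stack: [-34, 3]
BINARY_OP << → -34 << 3 = -272. Stack: [-272]
STORE_FAST x → x=-272. Stack: []
LOAD_FAST x → push -272. Stack: [-272]
RETURN_VALUE → return -272.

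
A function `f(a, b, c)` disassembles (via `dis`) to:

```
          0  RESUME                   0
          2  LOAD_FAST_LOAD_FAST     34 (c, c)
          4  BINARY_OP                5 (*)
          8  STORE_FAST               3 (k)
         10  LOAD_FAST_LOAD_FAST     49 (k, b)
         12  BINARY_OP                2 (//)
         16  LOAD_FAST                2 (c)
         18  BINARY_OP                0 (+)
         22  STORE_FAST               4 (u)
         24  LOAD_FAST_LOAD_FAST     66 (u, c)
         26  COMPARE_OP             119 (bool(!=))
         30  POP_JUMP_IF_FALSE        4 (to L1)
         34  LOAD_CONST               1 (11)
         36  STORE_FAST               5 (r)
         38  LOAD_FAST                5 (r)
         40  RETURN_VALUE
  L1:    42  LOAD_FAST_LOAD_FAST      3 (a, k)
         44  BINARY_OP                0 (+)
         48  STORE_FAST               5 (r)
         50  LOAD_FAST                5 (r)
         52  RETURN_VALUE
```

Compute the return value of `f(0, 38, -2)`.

LOAD_FAST_LOAD_FAST c,c → push -2,-2. Stack: [-2, -2]
BINARY_OP * → -2 * -2 = 4. Stack: [4]
STORE_FAST k → k=4. Stack: []
LOAD_FAST_LOAD_FAST k,b → push 4,38. Stack: [4, 38]
BINARY_OP // → 4 // 38 = 0. Stack: [0]
LOAD_FAST c → push -2. Stack: [0, -2]
BINARY_OP + → 0 + -2 = -2. Stack: [-2]
STORE_FAST u → u=-2. Stack: []
LOAD_FAST_LOAD_FAST u,c → push -2,-2. Stack: [-2, -2]
COMPARE_OP bool(!=) → -2 vs -2 = False. Stack: [False]
POP_JUMP_IF_FALSE → pop False; jump. Stack: []
LOAD_FAST_LOAD_FAST a,k → push 0,4. Stack: [0, 4]
BINARY_OP + → 0 + 4 = 4. Stack: [4]
STORE_FAST r → r=4. Stack: []
LOAD_FAST r → push 4. Stack: [4]
RETURN_VALUE → return 4.

4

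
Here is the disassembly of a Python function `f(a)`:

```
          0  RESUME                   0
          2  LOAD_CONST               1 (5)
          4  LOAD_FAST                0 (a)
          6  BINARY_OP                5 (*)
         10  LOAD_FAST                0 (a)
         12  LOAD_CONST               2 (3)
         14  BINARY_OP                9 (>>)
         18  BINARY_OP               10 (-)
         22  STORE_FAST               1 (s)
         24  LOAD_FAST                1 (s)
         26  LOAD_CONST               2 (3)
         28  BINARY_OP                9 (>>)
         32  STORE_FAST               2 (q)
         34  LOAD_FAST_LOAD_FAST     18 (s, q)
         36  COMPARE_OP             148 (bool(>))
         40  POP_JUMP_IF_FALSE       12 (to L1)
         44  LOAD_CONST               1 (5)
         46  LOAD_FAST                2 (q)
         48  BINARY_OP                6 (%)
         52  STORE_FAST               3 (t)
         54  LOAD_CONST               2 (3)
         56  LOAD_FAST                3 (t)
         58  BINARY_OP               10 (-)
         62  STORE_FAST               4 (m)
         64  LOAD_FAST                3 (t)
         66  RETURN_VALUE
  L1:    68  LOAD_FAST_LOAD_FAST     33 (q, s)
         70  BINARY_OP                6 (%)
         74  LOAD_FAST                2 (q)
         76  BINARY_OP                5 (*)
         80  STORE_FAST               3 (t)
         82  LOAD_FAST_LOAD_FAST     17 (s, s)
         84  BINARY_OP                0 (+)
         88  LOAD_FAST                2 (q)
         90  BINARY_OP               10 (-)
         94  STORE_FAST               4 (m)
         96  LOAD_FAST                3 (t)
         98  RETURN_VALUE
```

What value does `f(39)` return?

LOAD_CONST → push 5. Stack: [5]
LOAD_FAST a → push 39. Stack: [5, 39]
BINARY_OP * → 5 * 39 = 195. Stack: [195]
LOAD_FAST a → push 39. Stack: [195, 39]
LOAD_CONST → push 3. Stack: [195, 39, 3]
BINARY_OP >> → 39 >> 3 = 4. Stack: [195, 4]
BINARY_OP - → 195 - 4 = 191. Stack: [191]
STORE_FAST s → s=191. Stack: []
LOAD_FAST s → push 191. Stack: [191]
LOAD_CONST → push 3. Stack: [191, 3]
BINARY_OP >> → 191 >> 3 = 23. Stack: [23]
STORE_FAST q → q=23. Stack: []
LOAD_FAST_LOAD_FAST s,q → push 191,23. Stack: [191, 23]
COMPARE_OP bool(>) → 191 vs 23 = True. Stack: [True]
POP_JUMP_IF_FALSE → pop True; no jump. Stack: []
LOAD_CONST → push 5. Stack: [5]
LOAD_FAST q → push 23. Stack: [5, 23]
BINARY_OP % → 5 % 23 = 5. Stack: [5]
STORE_FAST t → t=5. Stack: []
LOAD_CONST → push 3. Stack: [3]
LOAD_FAST t → push 5. Stack: [3, 5]
BINARY_OP - → 3 - 5 = -2. Stack: [-2]
STORE_FAST m → m=-2. Stack: []
LOAD_FAST t → push 5. Stack: [5]
RETURN_VALUE → return 5.

5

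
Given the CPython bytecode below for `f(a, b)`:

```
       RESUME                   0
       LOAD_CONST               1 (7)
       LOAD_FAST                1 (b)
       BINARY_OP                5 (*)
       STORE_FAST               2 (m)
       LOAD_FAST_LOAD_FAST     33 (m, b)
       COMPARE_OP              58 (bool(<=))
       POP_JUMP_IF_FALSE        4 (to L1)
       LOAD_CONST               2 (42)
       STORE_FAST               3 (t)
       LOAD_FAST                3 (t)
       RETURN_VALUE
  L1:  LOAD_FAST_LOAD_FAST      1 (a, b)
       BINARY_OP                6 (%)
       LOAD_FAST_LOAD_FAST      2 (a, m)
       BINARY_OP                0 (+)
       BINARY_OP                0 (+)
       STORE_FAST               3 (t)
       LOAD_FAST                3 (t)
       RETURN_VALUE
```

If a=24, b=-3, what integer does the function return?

42

LOAD_CONST → push 7. Stack: [7]
LOAD_FAST b → push -3. Stack: [7, -3]
BINARY_OP * → 7 * -3 = -21. Stack: [-21]
STORE_FAST m → m=-21. Stack: []
LOAD_FAST_LOAD_FAST m,b → push -21,-3. Stack: [-21, -3]
COMPARE_OP bool(<=) → -21 vs -3 = True. Stack: [True]
POP_JUMP_IF_FALSE → pop True; no jump. Stack: []
LOAD_CONST → push 42. Stack: [42]
STORE_FAST t → t=42. Stack: []
LOAD_FAST t → push 42. Stack: [42]
RETURN_VALUE → return 42.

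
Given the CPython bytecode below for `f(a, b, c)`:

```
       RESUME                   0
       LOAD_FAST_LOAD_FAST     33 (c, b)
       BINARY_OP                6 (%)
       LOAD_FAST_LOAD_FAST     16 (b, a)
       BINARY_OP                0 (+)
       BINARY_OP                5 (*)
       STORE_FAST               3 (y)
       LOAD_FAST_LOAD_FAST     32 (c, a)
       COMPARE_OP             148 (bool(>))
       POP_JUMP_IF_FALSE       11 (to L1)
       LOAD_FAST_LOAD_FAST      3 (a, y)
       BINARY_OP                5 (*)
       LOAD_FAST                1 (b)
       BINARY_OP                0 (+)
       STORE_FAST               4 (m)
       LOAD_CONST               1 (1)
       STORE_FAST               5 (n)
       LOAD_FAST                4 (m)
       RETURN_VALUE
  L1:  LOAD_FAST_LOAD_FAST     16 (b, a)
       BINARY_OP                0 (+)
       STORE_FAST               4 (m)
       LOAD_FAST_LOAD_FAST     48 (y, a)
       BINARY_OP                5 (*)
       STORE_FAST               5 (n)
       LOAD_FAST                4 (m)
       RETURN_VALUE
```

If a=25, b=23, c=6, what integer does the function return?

LOAD_FAST_LOAD_FAST c,b → push 6,23. Stack: [6, 23]
BINARY_OP % → 6 % 23 = 6. Stack: [6]
LOAD_FAST_LOAD_FAST b,a → push 23,25. Stack: [6, 23, 25]
BINARY_OP + → 23 + 25 = 48. Stack: [6, 48]
BINARY_OP * → 6 * 48 = 288. Stack: [288]
STORE_FAST y → y=288. Stack: []
LOAD_FAST_LOAD_FAST c,a → push 6,25. Stack: [6, 25]
COMPARE_OP bool(>) → 6 vs 25 = False. Stack: [False]
POP_JUMP_IF_FALSE → pop False; jump. Stack: []
LOAD_FAST_LOAD_FAST b,a → push 23,25. Stack: [23, 25]
BINARY_OP + → 23 + 25 = 48. Stack: [48]
STORE_FAST m → m=48. Stack: []
LOAD_FAST_LOAD_FAST y,a → push 288,25. Stack: [288, 25]
BINARY_OP * → 288 * 25 = 7200. Stack: [7200]
STORE_FAST n → n=7200. Stack: []
LOAD_FAST m → push 48. Stack: [48]
RETURN_VALUE → return 48.

48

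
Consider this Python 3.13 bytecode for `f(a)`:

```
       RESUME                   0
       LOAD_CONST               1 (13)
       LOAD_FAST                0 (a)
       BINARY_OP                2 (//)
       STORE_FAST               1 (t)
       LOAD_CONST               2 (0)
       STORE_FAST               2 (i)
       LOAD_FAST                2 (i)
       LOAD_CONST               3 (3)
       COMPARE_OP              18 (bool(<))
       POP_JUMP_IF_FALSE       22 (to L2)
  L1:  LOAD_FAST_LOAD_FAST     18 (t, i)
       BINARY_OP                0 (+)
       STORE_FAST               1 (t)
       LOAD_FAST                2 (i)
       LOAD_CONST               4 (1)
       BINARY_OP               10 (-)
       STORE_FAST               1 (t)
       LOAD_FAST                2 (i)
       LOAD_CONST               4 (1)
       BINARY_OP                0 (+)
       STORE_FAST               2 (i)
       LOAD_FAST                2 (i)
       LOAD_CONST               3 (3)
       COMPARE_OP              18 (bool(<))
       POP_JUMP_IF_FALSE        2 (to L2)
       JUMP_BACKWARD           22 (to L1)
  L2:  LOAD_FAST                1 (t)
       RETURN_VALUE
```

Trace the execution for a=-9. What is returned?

LOAD_CONST → push 13. Stack: [13]
LOAD_FAST a → push -9. Stack: [13, -9]
BINARY_OP // → 13 // -9 = -2. Stack: [-2]
STORE_FAST t → t=-2. Stack: []
LOAD_CONST → push 0. Stack: [0]
STORE_FAST i → i=0. Stack: []
LOAD_FAST i → push 0. Stack: [0]
LOAD_CONST → push 3. Stack: [0, 3]
COMPARE_OP bool(<) → 0 vs 3 = True. Stack: [True]
POP_JUMP_IF_FALSE → pop True; no jump. Stack: []
LOAD_FAST_LOAD_FAST t,i → push -2,0. Stack: [-2, 0]
BINARY_OP + → -2 + 0 = -2. Stack: [-2]
STORE_FAST t → t=-2. Stack: []
LOAD_FAST i → push 0. Stack: [0]
LOAD_CONST → push 1. Stack: [0, 1]
BINARY_OP - → 0 - 1 = -1. Stack: [-1]
STORE_FAST t → t=-1. Stack: []
LOAD_FAST i → push 0. Stack: [0]
LOAD_CONST → push 1. Stack: [0, 1]
BINARY_OP + → 0 + 1 = 1. Stack: [1]
STORE_FAST i → i=1. Stack: []
LOAD_FAST i → push 1. Stack: [1]
LOAD_CONST → push 3. Stack: [1, 3]
COMPARE_OP bool(<) → 1 vs 3 = True. Stack: [True]
POP_JUMP_IF_FALSE → pop True; no jump. Stack: []
LOAD_FAST_LOAD_FAST t,i → push -1,1. Stack: [-1, 1]
BINARY_OP + → -1 + 1 = 0. Stack: [0]
STORE_FAST t → t=0. Stack: []
LOAD_FAST i → push 1. Stack: [1]
LOAD_CONST → push 1. Stack: [1, 1]
BINARY_OP - → 1 - 1 = 0. Stack: [0]
STORE_FAST t → t=0. Stack: []
LOAD_FAST i → push 1. Stack: [1]
LOAD_CONST → push 1. Stack: [1, 1]
BINARY_OP + → 1 + 1 = 2. Stack: [2]
STORE_FAST i → i=2. Stack: []
LOAD_FAST i → push 2. Stack: [2]
LOAD_CONST → push 3. Stack: [2, 3]
COMPARE_OP bool(<) → 2 vs 3 = True. Stack: [True]
POP_JUMP_IF_FALSE → pop True; no jump. Stack: []
LOAD_FAST_LOAD_FAST t,i → push 0,2. Stack: [0, 2]
BINARY_OP + → 0 + 2 = 2. Stack: [2]
STORE_FAST t → t=2. Stack: []
LOAD_FAST i → push 2. Stack: [2]
LOAD_CONST → push 1. Stack: [2, 1]
BINARY_OP - → 2 - 1 = 1. Stack: [1]
STORE_FAST t → t=1. Stack: []
LOAD_FAST i → push 2. Stack: [2]
LOAD_CONST → push 1. Stack: [2, 1]
BINARY_OP + → 2 + 1 = 3. Stack: [3]
STORE_FAST i → i=3. Stack: []
LOAD_FAST i → push 3. Stack: [3]
LOAD_CONST → push 3. Stack: [3, 3]
COMPARE_OP bool(<) → 3 vs 3 = False. Stack: [False]
POP_JUMP_IF_FALSE → pop False; jump. Stack: []
LOAD_FAST t → push 1. Stack: [1]
RETURN_VALUE → return 1.

1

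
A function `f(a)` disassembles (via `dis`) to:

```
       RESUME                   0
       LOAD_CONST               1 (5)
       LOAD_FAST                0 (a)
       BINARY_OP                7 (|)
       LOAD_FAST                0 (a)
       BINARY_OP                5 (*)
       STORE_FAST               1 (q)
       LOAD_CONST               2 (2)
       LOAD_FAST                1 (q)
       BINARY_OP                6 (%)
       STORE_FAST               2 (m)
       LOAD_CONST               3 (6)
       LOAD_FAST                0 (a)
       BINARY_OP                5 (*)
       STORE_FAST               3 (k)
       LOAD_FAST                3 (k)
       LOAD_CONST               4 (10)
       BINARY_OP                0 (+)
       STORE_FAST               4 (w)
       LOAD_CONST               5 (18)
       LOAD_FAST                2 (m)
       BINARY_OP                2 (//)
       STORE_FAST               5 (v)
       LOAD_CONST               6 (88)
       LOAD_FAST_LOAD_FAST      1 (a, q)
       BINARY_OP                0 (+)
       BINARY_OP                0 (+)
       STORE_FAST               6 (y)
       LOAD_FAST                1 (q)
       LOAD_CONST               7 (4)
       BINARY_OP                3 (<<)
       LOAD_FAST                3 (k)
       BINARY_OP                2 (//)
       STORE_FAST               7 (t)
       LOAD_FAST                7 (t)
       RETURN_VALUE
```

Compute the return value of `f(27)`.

LOAD_CONST → push 5. Stack: [5]
LOAD_FAST a → push 27. Stack: [5, 27]
BINARY_OP | → 5 | 27 = 31. Stack: [31]
LOAD_FAST a → push 27. Stack: [31, 27]
BINARY_OP * → 31 * 27 = 837. Stack: [837]
STORE_FAST q → q=837. Stack: []
LOAD_CONST → push 2. Stack: [2]
LOAD_FAST q → push 837. Stack: [2, 837]
BINARY_OP % → 2 % 837 = 2. Stack: [2]
STORE_FAST m → m=2. Stack: []
LOAD_CONST → push 6. Stack: [6]
LOAD_FAST a → push 27. Stack: [6, 27]
BINARY_OP * → 6 * 27 = 162. Stack: [162]
STORE_FAST k → k=162. Stack: []
LOAD_FAST k → push 162. Stack: [162]
LOAD_CONST → push 10. Stack: [162, 10]
BINARY_OP + → 162 + 10 = 172. Stack: [172]
STORE_FAST w → w=172. Stack: []
LOAD_CONST → push 18. Stack: [18]
LOAD_FAST m → push 2. Stack: [18, 2]
BINARY_OP // → 18 // 2 = 9. Stack: [9]
STORE_FAST v → v=9. Stack: []
LOAD_CONST → push 88. Stack: [88]
LOAD_FAST_LOAD_FAST a,q → push 27,837. Stack: [88, 27, 837]
BINARY_OP + → 27 + 837 = 864. Stack: [88, 864]
BINARY_OP + → 88 + 864 = 952. Stack: [952]
STORE_FAST y → y=952. Stack: []
LOAD_FAST q → push 837. Stack: [837]
LOAD_CONST → push 4. Stack: [837, 4]
BINARY_OP << → 837 << 4 = 13392. Stack: [13392]
LOAD_FAST k → push 162. Stack: [13392, 162]
BINARY_OP // → 13392 // 162 = 82. Stack: [82]
STORE_FAST t → t=82. Stack: []
LOAD_FAST t → push 82. Stack: [82]
RETURN_VALUE → return 82.

82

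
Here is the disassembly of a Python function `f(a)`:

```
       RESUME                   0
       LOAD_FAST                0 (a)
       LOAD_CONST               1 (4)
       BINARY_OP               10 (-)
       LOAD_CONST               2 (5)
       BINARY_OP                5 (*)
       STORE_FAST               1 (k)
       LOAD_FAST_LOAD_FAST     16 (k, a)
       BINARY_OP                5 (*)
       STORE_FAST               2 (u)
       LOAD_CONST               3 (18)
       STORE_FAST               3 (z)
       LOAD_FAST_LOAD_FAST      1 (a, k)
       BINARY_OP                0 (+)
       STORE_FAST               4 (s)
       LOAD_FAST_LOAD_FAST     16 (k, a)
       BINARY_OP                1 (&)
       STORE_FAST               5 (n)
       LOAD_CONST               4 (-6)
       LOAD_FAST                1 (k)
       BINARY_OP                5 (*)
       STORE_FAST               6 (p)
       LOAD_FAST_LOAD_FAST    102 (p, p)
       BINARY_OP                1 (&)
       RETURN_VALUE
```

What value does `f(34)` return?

LOAD_FAST a → push 34. Stack: [34]
LOAD_CONST → push 4. Stack: [34, 4]
BINARY_OP - → 34 - 4 = 30. Stack: [30]
LOAD_CONST → push 5. Stack: [30, 5]
BINARY_OP * → 30 * 5 = 150. Stack: [150]
STORE_FAST k → k=150. Stack: []
LOAD_FAST_LOAD_FAST k,a → push 150,34. Stack: [150, 34]
BINARY_OP * → 150 * 34 = 5100. Stack: [5100]
STORE_FAST u → u=5100. Stack: []
LOAD_CONST → push 18. Stack: [18]
STORE_FAST z → z=18. Stack: []
LOAD_FAST_LOAD_FAST a,k → push 34,150. Stack: [34, 150]
BINARY_OP + → 34 + 150 = 184. Stack: [184]
STORE_FAST s → s=184. Stack: []
LOAD_FAST_LOAD_FAST k,a → push 150,34. Stack: [150, 34]
BINARY_OP & → 150 & 34 = 2. Stack: [2]
STORE_FAST n → n=2. Stack: []
LOAD_CONST → push -6. Stack: [-6]
LOAD_FAST k → push 150. Stack: [-6, 150]
BINARY_OP * → -6 * 150 = -900. Stack: [-900]
STORE_FAST p → p=-900. Stack: []
LOAD_FAST_LOAD_FAST p,p → push -900,-900. Stack: [-900, -900]
BINARY_OP & → -900 & -900 = -900. Stack: [-900]
RETURN_VALUE → return -900.

-900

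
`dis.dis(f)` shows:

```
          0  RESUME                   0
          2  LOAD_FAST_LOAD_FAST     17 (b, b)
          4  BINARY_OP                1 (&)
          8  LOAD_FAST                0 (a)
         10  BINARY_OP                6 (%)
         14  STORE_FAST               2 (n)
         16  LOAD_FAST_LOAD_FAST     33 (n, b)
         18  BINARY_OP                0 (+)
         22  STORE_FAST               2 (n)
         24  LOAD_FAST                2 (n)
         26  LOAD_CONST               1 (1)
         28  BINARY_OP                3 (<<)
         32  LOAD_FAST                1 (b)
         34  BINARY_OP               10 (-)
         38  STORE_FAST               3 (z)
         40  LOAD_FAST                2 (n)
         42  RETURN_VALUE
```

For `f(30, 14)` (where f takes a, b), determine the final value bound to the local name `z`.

42

LOAD_FAST_LOAD_FAST b,b → push 14,14. Stack: [14, 14]
BINARY_OP & → 14 & 14 = 14. Stack: [14]
LOAD_FAST a → push 30. Stack: [14, 30]
BINARY_OP % → 14 % 30 = 14. Stack: [14]
STORE_FAST n → n=14. Stack: []
LOAD_FAST_LOAD_FAST n,b → push 14,14. Stack: [14, 14]
BINARY_OP + → 14 + 14 = 28. Stack: [28]
STORE_FAST n → n=28. Stack: []
LOAD_FAST n → push 28. Stack: [28]
LOAD_CONST → push 1. Stack: [28, 1]
BINARY_OP << → 28 << 1 = 56. Stack: [56]
LOAD_FAST b → push 14. Stack: [56, 14]
BINARY_OP - → 56 - 14 = 42. Stack: [42]
STORE_FAST z → z=42. Stack: []
LOAD_FAST n → push 28. Stack: [28]
RETURN_VALUE → return 28.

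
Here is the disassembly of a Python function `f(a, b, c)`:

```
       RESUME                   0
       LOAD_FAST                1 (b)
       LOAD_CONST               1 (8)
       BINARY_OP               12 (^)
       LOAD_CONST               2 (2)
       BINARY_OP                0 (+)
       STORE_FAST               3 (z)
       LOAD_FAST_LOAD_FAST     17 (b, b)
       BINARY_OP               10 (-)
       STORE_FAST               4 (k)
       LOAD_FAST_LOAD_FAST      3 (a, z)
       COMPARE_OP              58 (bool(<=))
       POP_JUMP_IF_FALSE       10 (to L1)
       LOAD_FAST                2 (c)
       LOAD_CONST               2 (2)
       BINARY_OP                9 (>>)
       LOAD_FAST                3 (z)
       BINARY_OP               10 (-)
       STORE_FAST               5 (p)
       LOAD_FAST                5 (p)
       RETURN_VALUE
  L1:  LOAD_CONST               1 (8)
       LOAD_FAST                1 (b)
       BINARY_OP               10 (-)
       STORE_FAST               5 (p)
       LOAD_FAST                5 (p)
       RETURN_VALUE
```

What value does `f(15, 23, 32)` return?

LOAD_FAST b → push 23. Stack: [23]
LOAD_CONST → push 8. Stack: [23, 8]
BINARY_OP ^ → 23 ^ 8 = 31. Stack: [31]
LOAD_CONST → push 2. Stack: [31, 2]
BINARY_OP + → 31 + 2 = 33. Stack: [33]
STORE_FAST z → z=33. Stack: []
LOAD_FAST_LOAD_FAST b,b → push 23,23. Stack: [23, 23]
BINARY_OP - → 23 - 23 = 0. Stack: [0]
STORE_FAST k → k=0. Stack: []
LOAD_FAST_LOAD_FAST a,z → push 15,33. Stack: [15, 33]
COMPARE_OP bool(<=) → 15 vs 33 = True. Stack: [True]
POP_JUMP_IF_FALSE → pop True; no jump. Stack: []
LOAD_FAST c → push 32. Stack: [32]
LOAD_CONST → push 2. Stack: [32, 2]
BINARY_OP >> → 32 >> 2 = 8. Stack: [8]
LOAD_FAST z → push 33. Stack: [8, 33]
BINARY_OP - → 8 - 33 = -25. Stack: [-25]
STORE_FAST p → p=-25. Stack: []
LOAD_FAST p → push -25. Stack: [-25]
RETURN_VALUE → return -25.

-25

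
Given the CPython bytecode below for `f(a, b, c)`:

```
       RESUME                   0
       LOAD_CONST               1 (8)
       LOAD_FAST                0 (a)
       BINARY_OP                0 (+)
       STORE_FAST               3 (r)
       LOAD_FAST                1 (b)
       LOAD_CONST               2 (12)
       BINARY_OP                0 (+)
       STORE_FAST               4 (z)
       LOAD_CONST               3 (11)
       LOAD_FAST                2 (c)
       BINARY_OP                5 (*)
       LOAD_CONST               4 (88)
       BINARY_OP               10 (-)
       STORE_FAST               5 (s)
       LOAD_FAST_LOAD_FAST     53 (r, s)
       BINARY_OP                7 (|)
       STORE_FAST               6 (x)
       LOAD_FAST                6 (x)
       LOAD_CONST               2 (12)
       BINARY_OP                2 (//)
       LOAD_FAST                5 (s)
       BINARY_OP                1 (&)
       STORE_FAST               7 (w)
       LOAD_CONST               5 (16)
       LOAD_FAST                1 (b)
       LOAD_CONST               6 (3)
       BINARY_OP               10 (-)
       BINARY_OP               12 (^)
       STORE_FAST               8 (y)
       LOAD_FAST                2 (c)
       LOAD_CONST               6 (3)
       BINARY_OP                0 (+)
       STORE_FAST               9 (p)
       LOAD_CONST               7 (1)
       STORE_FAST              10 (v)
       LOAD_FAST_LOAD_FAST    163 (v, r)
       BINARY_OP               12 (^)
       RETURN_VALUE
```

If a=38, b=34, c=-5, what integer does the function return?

LOAD_CONST → push 8. Stack: [8]
LOAD_FAST a → push 38. Stack: [8, 38]
BINARY_OP + → 8 + 38 = 46. Stack: [46]
STORE_FAST r → r=46. Stack: []
LOAD_FAST b → push 34. Stack: [34]
LOAD_CONST → push 12. Stack: [34, 12]
BINARY_OP + → 34 + 12 = 46. Stack: [46]
STORE_FAST z → z=46. Stack: []
LOAD_CONST → push 11. Stack: [11]
LOAD_FAST c → push -5. Stack: [11, -5]
BINARY_OP * → 11 * -5 = -55. Stack: [-55]
LOAD_CONST → push 88. Stack: [-55, 88]
BINARY_OP - → -55 - 88 = -143. Stack: [-143]
STORE_FAST s → s=-143. Stack: []
LOAD_FAST_LOAD_FAST r,s → push 46,-143. Stack: [46, -143]
BINARY_OP | → 46 | -143 = -129. Stack: [-129]
STORE_FAST x → x=-129. Stack: []
LOAD_FAST x → push -129. Stack: [-129]
LOAD_CONST → push 12. Stack: [-129, 12]
BINARY_OP // → -129 // 12 = -11. Stack: [-11]
LOAD_FAST s → push -143. Stack: [-11, -143]
BINARY_OP & → -11 & -143 = -143. Stack: [-143]
STORE_FAST w → w=-143. Stack: []
LOAD_CONST → push 16. Stack: [16]
LOAD_FAST b → push 34. Stack: [16, 34]
LOAD_CONST → push 3. Stack: [16, 34, 3]
BINARY_OP - → 34 - 3 = 31. Stack: [16, 31]
BINARY_OP ^ → 16 ^ 31 = 15. Stack: [15]
STORE_FAST y → y=15. Stack: []
LOAD_FAST c → push -5. Stack: [-5]
LOAD_CONST → push 3. Stack: [-5, 3]
BINARY_OP + → -5 + 3 = -2. Stack: [-2]
STORE_FAST p → p=-2. Stack: []
LOAD_CONST → push 1. Stack: [1]
STORE_FAST v → v=1. Stack: []
LOAD_FAST_LOAD_FAST v,r → push 1,46. Stack: [1, 46]
BINARY_OP ^ → 1 ^ 46 = 47. Stack: [47]
RETURN_VALUE → return 47.

47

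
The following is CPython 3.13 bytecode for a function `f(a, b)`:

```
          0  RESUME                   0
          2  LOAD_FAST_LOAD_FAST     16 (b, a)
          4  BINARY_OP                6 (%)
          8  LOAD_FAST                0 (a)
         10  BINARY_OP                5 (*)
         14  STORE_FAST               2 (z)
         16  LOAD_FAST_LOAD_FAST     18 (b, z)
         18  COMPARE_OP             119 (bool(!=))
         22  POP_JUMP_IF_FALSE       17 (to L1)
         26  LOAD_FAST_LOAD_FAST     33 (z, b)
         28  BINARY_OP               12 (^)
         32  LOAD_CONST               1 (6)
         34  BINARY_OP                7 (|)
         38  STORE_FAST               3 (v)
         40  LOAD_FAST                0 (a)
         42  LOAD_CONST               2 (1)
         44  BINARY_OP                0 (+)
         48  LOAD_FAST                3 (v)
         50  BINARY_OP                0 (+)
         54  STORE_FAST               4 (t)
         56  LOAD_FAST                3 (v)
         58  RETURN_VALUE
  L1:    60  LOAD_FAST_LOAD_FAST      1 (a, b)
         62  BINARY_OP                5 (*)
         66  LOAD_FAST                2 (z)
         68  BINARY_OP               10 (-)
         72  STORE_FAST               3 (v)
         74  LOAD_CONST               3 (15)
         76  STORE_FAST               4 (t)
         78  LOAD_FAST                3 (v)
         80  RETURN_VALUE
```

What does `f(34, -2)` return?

-1090

LOAD_FAST_LOAD_FAST b,a → push -2,34. Stack: [-2, 34]
BINARY_OP % → -2 % 34 = 32. Stack: [32]
LOAD_FAST a → push 34. Stack: [32, 34]
BINARY_OP * → 32 * 34 = 1088. Stack: [1088]
STORE_FAST z → z=1088. Stack: []
LOAD_FAST_LOAD_FAST b,z → push -2,1088. Stack: [-2, 1088]
COMPARE_OP bool(!=) → -2 vs 1088 = True. Stack: [True]
POP_JUMP_IF_FALSE → pop True; no jump. Stack: []
LOAD_FAST_LOAD_FAST z,b → push 1088,-2. Stack: [1088, -2]
BINARY_OP ^ → 1088 ^ -2 = -1090. Stack: [-1090]
LOAD_CONST → push 6. Stack: [-1090, 6]
BINARY_OP | → -1090 | 6 = -1090. Stack: [-1090]
STORE_FAST v → v=-1090. Stack: []
LOAD_FAST a → push 34. Stack: [34]
LOAD_CONST → push 1. Stack: [34, 1]
BINARY_OP + → 34 + 1 = 35. Stack: [35]
LOAD_FAST v → push -1090. Stack: [35, -1090]
BINARY_OP + → 35 + -1090 = -1055. Stack: [-1055]
STORE_FAST t → t=-1055. Stack: []
LOAD_FAST v → push -1090. Stack: [-1090]
RETURN_VALUE → return -1090.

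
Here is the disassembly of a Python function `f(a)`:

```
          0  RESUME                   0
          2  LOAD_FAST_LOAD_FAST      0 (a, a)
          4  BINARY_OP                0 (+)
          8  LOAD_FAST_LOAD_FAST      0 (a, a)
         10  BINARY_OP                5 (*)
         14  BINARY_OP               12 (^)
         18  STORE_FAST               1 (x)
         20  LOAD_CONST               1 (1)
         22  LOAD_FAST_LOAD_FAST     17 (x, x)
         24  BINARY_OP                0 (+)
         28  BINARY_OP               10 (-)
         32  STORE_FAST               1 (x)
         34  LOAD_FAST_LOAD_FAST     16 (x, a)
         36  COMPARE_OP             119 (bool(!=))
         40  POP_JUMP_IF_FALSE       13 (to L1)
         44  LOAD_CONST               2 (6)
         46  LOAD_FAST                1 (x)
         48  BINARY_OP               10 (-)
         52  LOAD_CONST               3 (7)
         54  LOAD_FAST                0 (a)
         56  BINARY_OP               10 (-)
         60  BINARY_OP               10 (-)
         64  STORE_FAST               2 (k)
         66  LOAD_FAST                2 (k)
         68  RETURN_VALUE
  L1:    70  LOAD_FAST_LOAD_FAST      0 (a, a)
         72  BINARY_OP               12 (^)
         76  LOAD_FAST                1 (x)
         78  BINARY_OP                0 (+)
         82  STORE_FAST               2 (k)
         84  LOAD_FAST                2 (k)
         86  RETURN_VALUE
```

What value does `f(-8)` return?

-170

LOAD_FAST_LOAD_FAST a,a → push -8,-8. Stack: [-8, -8]
BINARY_OP + → -8 + -8 = -16. Stack: [-16]
LOAD_FAST_LOAD_FAST a,a → push -8,-8. Stack: [-16, -8, -8]
BINARY_OP * → -8 * -8 = 64. Stack: [-16, 64]
BINARY_OP ^ → -16 ^ 64 = -80. Stack: [-80]
STORE_FAST x → x=-80. Stack: []
LOAD_CONST → push 1. Stack: [1]
LOAD_FAST_LOAD_FAST x,x → push -80,-80. Stack: [1, -80, -80]
BINARY_OP + → -80 + -80 = -160. Stack: [1, -160]
BINARY_OP - → 1 - -160 = 161. Stack: [161]
STORE_FAST x → x=161. Stack: []
LOAD_FAST_LOAD_FAST x,a → push 161,-8. Stack: [161, -8]
COMPARE_OP bool(!=) → 161 vs -8 = True. Stack: [True]
POP_JUMP_IF_FALSE → pop True; no jump. Stack: []
LOAD_CONST → push 6. Stack: [6]
LOAD_FAST x → push 161. Stack: [6, 161]
BINARY_OP - → 6 - 161 = -155. Stack: [-155]
LOAD_CONST → push 7. Stack: [-155, 7]
LOAD_FAST a → push -8. Stack: [-155, 7, -8]
BINARY_OP - → 7 - -8 = 15. Stack: [-155, 15]
BINARY_OP - → -155 - 15 = -170. Stack: [-170]
STORE_FAST k → k=-170. Stack: []
LOAD_FAST k → push -170. Stack: [-170]
RETURN_VALUE → return -170.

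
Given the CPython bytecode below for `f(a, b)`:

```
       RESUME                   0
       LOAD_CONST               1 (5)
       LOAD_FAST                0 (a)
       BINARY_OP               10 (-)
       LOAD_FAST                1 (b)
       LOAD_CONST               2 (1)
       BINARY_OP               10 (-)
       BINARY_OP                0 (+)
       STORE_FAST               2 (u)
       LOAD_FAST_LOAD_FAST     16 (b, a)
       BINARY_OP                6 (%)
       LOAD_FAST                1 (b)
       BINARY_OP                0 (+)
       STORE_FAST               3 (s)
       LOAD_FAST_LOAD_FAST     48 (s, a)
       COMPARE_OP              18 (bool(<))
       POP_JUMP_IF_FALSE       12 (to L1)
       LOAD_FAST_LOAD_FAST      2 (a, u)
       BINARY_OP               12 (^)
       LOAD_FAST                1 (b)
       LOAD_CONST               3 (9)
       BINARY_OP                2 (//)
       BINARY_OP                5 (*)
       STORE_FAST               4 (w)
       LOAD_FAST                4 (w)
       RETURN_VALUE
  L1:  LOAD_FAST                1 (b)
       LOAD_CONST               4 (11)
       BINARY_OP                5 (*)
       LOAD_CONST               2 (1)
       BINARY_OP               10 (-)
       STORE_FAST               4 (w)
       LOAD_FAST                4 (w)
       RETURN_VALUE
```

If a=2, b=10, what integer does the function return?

109

LOAD_CONST → push 5. Stack: [5]
LOAD_FAST a → push 2. Stack: [5, 2]
BINARY_OP - → 5 - 2 = 3. Stack: [3]
LOAD_FAST b → push 10. Stack: [3, 10]
LOAD_CONST → push 1. Stack: [3, 10, 1]
BINARY_OP - → 10 - 1 = 9. Stack: [3, 9]
BINARY_OP + → 3 + 9 = 12. Stack: [12]
STORE_FAST u → u=12. Stack: []
LOAD_FAST_LOAD_FAST b,a → push 10,2. Stack: [10, 2]
BINARY_OP % → 10 % 2 = 0. Stack: [0]
LOAD_FAST b → push 10. Stack: [0, 10]
BINARY_OP + → 0 + 10 = 10. Stack: [10]
STORE_FAST s → s=10. Stack: []
LOAD_FAST_LOAD_FAST s,a → push 10,2. Stack: [10, 2]
COMPARE_OP bool(<) → 10 vs 2 = False. Stack: [False]
POP_JUMP_IF_FALSE → pop False; jump. Stack: []
LOAD_FAST b → push 10. Stack: [10]
LOAD_CONST → push 11. Stack: [10, 11]
BINARY_OP * → 10 * 11 = 110. Stack: [110]
LOAD_CONST → push 1. Stack: [110, 1]
BINARY_OP - → 110 - 1 = 109. Stack: [109]
STORE_FAST w → w=109. Stack: []
LOAD_FAST w → push 109. Stack: [109]
RETURN_VALUE → return 109.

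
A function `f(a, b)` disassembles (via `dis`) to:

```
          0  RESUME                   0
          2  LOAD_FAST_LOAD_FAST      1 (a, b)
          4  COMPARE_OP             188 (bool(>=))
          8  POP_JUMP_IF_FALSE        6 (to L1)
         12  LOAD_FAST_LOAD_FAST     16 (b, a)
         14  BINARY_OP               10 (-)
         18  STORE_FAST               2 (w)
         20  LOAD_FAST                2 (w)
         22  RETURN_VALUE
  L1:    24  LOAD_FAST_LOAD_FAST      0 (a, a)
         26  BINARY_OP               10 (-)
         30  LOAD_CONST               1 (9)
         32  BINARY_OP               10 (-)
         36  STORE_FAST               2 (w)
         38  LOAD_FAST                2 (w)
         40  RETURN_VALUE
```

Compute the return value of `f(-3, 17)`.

-9

LOAD_FAST_LOAD_FAST a,b → push -3,17. Stack: [-3, 17]
COMPARE_OP bool(>=) → -3 vs 17 = False. Stack: [False]
POP_JUMP_IF_FALSE → pop False; jump. Stack: []
LOAD_FAST_LOAD_FAST a,a → push -3,-3. Stack: [-3, -3]
BINARY_OP - → -3 - -3 = 0. Stack: [0]
LOAD_CONST → push 9. Stack: [0, 9]
BINARY_OP - → 0 - 9 = -9. Stack: [-9]
STORE_FAST w → w=-9. Stack: []
LOAD_FAST w → push -9. Stack: [-9]
RETURN_VALUE → return -9.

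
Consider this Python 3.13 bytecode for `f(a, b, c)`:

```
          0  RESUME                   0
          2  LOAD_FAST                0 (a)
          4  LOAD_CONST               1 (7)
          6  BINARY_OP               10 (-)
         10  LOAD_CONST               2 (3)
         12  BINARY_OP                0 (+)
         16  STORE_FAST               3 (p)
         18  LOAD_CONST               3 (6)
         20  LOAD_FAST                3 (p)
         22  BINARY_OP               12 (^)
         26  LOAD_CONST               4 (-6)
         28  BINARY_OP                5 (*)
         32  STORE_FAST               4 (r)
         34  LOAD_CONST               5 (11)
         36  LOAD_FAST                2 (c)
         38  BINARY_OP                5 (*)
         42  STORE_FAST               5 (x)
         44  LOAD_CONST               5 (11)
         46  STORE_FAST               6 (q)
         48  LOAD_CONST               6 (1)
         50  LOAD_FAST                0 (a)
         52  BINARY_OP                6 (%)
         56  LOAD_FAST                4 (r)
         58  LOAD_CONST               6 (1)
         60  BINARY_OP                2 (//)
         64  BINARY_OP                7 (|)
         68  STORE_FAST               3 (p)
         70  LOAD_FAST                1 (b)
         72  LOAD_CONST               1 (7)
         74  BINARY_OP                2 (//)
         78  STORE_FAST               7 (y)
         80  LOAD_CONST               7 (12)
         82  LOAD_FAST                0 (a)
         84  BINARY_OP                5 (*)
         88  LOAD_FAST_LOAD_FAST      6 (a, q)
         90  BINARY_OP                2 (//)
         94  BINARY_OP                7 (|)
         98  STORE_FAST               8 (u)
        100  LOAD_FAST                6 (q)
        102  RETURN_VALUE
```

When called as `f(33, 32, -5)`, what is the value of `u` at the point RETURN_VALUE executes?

LOAD_FAST a → push 33. Stack: [33]
LOAD_CONST → push 7. Stack: [33, 7]
BINARY_OP - → 33 - 7 = 26. Stack: [26]
LOAD_CONST → push 3. Stack: [26, 3]
BINARY_OP + → 26 + 3 = 29. Stack: [29]
STORE_FAST p → p=29. Stack: []
LOAD_CONST → push 6. Stack: [6]
LOAD_FAST p → push 29. Stack: [6, 29]
BINARY_OP ^ → 6 ^ 29 = 27. Stack: [27]
LOAD_CONST → push -6. Stack: [27, -6]
BINARY_OP * → 27 * -6 = -162. Stack: [-162]
STORE_FAST r → r=-162. Stack: []
LOAD_CONST → push 11. Stack: [11]
LOAD_FAST c → push -5. Stack: [11, -5]
BINARY_OP * → 11 * -5 = -55. Stack: [-55]
STORE_FAST x → x=-55. Stack: []
LOAD_CONST → push 11. Stack: [11]
STORE_FAST q → q=11. Stack: []
LOAD_CONST → push 1. Stack: [1]
LOAD_FAST a → push 33. Stack: [1, 33]
BINARY_OP % → 1 % 33 = 1. Stack: [1]
LOAD_FAST r → push -162. Stack: [1, -162]
LOAD_CONST → push 1. Stack: [1, -162, 1]
BINARY_OP // → -162 // 1 = -162. Stack: [1, -162]
BINARY_OP | → 1 | -162 = -161. Stack: [-161]
STORE_FAST p → p=-161. Stack: []
LOAD_FAST b → push 32. Stack: [32]
LOAD_CONST → push 7. Stack: [32, 7]
BINARY_OP // → 32 // 7 = 4. Stack: [4]
STORE_FAST y → y=4. Stack: []
LOAD_CONST → push 12. Stack: [12]
LOAD_FAST a → push 33. Stack: [12, 33]
BINARY_OP * → 12 * 33 = 396. Stack: [396]
LOAD_FAST_LOAD_FAST a,q → push 33,11. Stack: [396, 33, 11]
BINARY_OP // → 33 // 11 = 3. Stack: [396, 3]
BINARY_OP | → 396 | 3 = 399. Stack: [399]
STORE_FAST u → u=399. Stack: []
LOAD_FAST q → push 11. Stack: [11]
RETURN_VALUE → return 11.

399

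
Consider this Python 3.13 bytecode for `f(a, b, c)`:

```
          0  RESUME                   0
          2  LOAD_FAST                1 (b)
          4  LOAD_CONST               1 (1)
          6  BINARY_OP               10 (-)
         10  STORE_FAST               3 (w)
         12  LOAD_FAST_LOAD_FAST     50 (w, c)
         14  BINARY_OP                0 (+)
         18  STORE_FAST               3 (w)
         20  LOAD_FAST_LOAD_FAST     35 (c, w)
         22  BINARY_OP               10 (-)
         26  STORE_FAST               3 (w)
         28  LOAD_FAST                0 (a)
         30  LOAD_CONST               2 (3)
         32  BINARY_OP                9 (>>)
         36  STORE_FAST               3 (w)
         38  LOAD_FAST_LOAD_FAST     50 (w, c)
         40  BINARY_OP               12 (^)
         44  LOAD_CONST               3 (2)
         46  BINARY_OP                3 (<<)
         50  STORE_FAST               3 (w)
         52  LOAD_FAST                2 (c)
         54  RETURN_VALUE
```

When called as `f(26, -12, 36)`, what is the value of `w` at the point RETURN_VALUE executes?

156

LOAD_FAST b → push -12. Stack: [-12]
LOAD_CONST → push 1. Stack: [-12, 1]
BINARY_OP - → -12 - 1 = -13. Stack: [-13]
STORE_FAST w → w=-13. Stack: []
LOAD_FAST_LOAD_FAST w,c → push -13,36. Stack: [-13, 36]
BINARY_OP + → -13 + 36 = 23. Stack: [23]
STORE_FAST w → w=23. Stack: []
LOAD_FAST_LOAD_FAST c,w → push 36,23. Stack: [36, 23]
BINARY_OP - → 36 - 23 = 13. Stack: [13]
STORE_FAST w → w=13. Stack: []
LOAD_FAST a → push 26. Stack: [26]
LOAD_CONST → push 3. Stack: [26, 3]
BINARY_OP >> → 26 >> 3 = 3. Stack: [3]
STORE_FAST w → w=3. Stack: []
LOAD_FAST_LOAD_FAST w,c → push 3,36. Stack: [3, 36]
BINARY_OP ^ → 3 ^ 36 = 39. Stack: [39]
LOAD_CONST → push 2. Stack: [39, 2]
BINARY_OP << → 39 << 2 = 156. Stack: [156]
STORE_FAST w → w=156. Stack: []
LOAD_FAST c → push 36. Stack: [36]
RETURN_VALUE → return 36.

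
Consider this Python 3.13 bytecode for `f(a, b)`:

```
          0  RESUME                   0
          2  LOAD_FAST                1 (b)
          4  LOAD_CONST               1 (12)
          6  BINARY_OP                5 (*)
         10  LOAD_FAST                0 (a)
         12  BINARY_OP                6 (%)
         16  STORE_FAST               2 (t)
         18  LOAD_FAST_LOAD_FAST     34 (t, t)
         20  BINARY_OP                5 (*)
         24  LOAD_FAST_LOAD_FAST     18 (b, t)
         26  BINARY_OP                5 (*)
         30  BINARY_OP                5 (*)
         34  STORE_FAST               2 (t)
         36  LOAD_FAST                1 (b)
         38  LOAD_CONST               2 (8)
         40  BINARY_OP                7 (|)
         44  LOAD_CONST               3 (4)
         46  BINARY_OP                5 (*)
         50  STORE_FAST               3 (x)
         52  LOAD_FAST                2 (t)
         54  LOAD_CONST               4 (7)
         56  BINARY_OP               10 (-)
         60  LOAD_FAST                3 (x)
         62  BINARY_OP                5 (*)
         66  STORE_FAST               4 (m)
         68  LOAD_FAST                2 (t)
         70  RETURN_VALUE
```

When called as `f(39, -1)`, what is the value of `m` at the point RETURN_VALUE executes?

LOAD_FAST b → push -1. Stack: [-1]
LOAD_CONST → push 12. Stack: [-1, 12]
BINARY_OP * → -1 * 12 = -12. Stack: [-12]
LOAD_FAST a → push 39. Stack: [-12, 39]
BINARY_OP % → -12 % 39 = 27. Stack: [27]
STORE_FAST t → t=27. Stack: []
LOAD_FAST_LOAD_FAST t,t → push 27,27. Stack: [27, 27]
BINARY_OP * → 27 * 27 = 729. Stack: [729]
LOAD_FAST_LOAD_FAST b,t → push -1,27. Stack: [729, -1, 27]
BINARY_OP * → -1 * 27 = -27. Stack: [729, -27]
BINARY_OP * → 729 * -27 = -19683. Stack: [-19683]
STORE_FAST t → t=-19683. Stack: []
LOAD_FAST b → push -1. Stack: [-1]
LOAD_CONST → push 8. Stack: [-1, 8]
BINARY_OP | → -1 | 8 = -1. Stack: [-1]
LOAD_CONST → push 4. Stack: [-1, 4]
BINARY_OP * → -1 * 4 = -4. Stack: [-4]
STORE_FAST x → x=-4. Stack: []
LOAD_FAST t → push -19683. Stack: [-19683]
LOAD_CONST → push 7. Stack: [-19683, 7]
BINARY_OP - → -19683 - 7 = -19690. Stack: [-19690]
LOAD_FAST x → push -4. Stack: [-19690, -4]
BINARY_OP * → -19690 * -4 = 78760. Stack: [78760]
STORE_FAST m → m=78760. Stack: []
LOAD_FAST t → push -19683. Stack: [-19683]
RETURN_VALUE → return -19683.

78760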